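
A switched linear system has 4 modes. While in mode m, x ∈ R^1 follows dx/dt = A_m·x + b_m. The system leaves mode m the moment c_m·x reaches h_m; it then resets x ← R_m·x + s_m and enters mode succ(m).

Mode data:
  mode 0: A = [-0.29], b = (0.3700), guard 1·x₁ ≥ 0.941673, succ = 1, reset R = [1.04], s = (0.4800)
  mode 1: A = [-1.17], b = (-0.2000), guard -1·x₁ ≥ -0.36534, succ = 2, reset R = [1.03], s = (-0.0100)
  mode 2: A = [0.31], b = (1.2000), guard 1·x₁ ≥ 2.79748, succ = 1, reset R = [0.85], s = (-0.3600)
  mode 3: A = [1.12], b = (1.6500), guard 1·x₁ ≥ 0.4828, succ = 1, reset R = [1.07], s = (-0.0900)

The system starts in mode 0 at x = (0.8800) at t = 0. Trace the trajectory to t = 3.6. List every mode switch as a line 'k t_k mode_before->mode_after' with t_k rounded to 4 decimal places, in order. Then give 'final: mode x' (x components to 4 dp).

1 0.5840 0->1
2 1.5343 1->2
3 2.9971 2->1
final: 1 0.9101

Mode 0: guard c·x = 0.9417 hit at Δt = 0.5840 (t = 0.5840), x⁻ = (0.9417) → reset → x⁺ = (1.4593), jump to mode 1
Mode 1: guard c·x = -0.3653 hit at Δt = 0.9503 (t = 1.5343), x⁻ = (0.3653) → reset → x⁺ = (0.3663), jump to mode 2
Mode 2: guard c·x = 2.7975 hit at Δt = 1.4628 (t = 2.9971), x⁻ = (2.7975) → reset → x⁺ = (2.0179), jump to mode 1
Mode 1: flow for 0.6029 to horizon, guard not reached → x = (0.9101)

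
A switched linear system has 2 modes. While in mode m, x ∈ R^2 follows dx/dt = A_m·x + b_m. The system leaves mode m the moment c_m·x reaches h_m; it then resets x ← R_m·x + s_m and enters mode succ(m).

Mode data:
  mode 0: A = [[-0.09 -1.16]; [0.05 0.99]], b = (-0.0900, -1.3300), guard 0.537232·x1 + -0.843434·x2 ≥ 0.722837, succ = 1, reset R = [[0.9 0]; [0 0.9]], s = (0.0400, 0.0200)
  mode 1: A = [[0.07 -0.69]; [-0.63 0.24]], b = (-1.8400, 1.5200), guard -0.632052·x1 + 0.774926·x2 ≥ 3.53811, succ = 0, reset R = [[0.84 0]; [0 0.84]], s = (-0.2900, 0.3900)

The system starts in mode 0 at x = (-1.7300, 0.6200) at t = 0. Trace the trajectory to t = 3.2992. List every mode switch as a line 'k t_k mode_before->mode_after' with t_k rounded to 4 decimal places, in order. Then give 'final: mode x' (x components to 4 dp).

Mode 0: guard c·x = 0.7228 hit at Δt = 1.3407 (t = 1.3407), x⁻ = (-1.2228, -1.6359) → reset → x⁺ = (-1.0605, -1.4523), jump to mode 1
Mode 1: guard c·x = 3.5381 hit at Δt = 1.1837 (t = 2.5244), x⁻ = (-3.3730, 1.8146) → reset → x⁺ = (-3.1233, 1.9143), jump to mode 0
Mode 0: flow for 0.7748 to horizon, guard not reached → x = (-4.8139, 2.3490)

1 1.3407 0->1
2 2.5244 1->0
final: 0 -4.8139 2.3490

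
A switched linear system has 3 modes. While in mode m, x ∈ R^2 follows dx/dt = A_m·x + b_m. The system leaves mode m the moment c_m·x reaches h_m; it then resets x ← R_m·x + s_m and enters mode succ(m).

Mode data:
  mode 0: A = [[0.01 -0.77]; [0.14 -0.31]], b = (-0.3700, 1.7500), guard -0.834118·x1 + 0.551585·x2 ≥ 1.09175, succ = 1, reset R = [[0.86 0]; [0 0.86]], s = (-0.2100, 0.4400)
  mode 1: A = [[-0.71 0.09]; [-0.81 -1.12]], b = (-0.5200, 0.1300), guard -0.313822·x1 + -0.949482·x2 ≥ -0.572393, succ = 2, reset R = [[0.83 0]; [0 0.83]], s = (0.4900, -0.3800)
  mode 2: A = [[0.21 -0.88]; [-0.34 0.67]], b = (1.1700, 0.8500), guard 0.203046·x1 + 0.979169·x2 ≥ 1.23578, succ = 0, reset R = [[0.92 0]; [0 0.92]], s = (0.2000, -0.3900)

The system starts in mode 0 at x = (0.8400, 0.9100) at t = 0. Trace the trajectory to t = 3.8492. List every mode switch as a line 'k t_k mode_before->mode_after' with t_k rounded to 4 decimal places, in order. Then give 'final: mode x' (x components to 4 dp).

Mode 0: guard c·x = 1.0917 hit at Δt = 0.6599 (t = 0.6599), x⁻ = (-0.1063, 1.8186) → reset → x⁺ = (-0.3014, 2.0040), jump to mode 1
Mode 1: guard c·x = -0.5724 hit at Δt = 1.3629 (t = 2.0228), x⁻ = (-0.4804, 0.7616) → reset → x⁺ = (0.0913, 0.2522), jump to mode 2
Mode 2: guard c·x = 1.2358 hit at Δt = 0.7596 (t = 2.7824), x⁻ = (0.5942, 1.1389) → reset → x⁺ = (0.7467, 0.6577), jump to mode 0
Mode 0: guard c·x = 1.0917 hit at Δt = 0.7257 (t = 3.5081), x⁻ = (-0.1909, 1.6906) → reset → x⁺ = (-0.3742, 1.8939), jump to mode 1
Mode 1: flow for 0.3411 to horizon, guard not reached → x = (-0.4067, 1.4192)

1 0.6599 0->1
2 2.0228 1->2
3 2.7824 2->0
4 3.5081 0->1
final: 1 -0.4067 1.4192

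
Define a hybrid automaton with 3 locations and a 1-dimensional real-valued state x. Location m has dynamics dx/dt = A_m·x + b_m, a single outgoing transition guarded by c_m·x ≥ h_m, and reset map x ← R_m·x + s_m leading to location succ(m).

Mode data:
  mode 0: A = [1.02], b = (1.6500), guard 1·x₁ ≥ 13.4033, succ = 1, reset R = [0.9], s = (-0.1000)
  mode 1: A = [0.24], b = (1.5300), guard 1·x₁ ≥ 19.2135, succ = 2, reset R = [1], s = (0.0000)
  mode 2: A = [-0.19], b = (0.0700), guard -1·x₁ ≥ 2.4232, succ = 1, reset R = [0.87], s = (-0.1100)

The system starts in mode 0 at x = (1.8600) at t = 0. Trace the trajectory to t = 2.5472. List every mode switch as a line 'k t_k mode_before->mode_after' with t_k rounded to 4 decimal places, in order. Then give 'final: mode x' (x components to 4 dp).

1 1.4344 0->1
final: 1 17.5768

Mode 0: guard c·x = 13.4033 hit at Δt = 1.4344 (t = 1.4344), x⁻ = (13.4033) → reset → x⁺ = (11.9630), jump to mode 1
Mode 1: flow for 1.1128 to horizon, guard not reached → x = (17.5768)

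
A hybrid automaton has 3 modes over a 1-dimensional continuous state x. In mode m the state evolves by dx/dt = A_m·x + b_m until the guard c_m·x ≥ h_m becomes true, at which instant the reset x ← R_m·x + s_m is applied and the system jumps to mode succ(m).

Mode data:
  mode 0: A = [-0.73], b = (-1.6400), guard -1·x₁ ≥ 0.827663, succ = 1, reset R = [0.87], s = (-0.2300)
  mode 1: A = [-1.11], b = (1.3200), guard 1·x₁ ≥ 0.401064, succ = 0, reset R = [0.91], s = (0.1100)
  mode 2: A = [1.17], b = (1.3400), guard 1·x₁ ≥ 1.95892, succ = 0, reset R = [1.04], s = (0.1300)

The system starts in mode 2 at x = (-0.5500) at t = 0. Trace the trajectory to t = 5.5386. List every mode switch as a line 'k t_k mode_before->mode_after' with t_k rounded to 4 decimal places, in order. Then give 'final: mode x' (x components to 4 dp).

1 1.4115 2->0
2 2.9661 0->1
3 3.8657 1->0
4 4.7579 0->1
final: 1 0.2899

Mode 2: guard c·x = 1.9589 hit at Δt = 1.4115 (t = 1.4115), x⁻ = (1.9589) → reset → x⁺ = (2.1673), jump to mode 0
Mode 0: guard c·x = 0.8277 hit at Δt = 1.5546 (t = 2.9661), x⁻ = (-0.8277) → reset → x⁺ = (-0.9501), jump to mode 1
Mode 1: guard c·x = 0.4011 hit at Δt = 0.8996 (t = 3.8657), x⁻ = (0.4011) → reset → x⁺ = (0.4750), jump to mode 0
Mode 0: guard c·x = 0.8277 hit at Δt = 0.8922 (t = 4.7579), x⁻ = (-0.8277) → reset → x⁺ = (-0.9501), jump to mode 1
Mode 1: flow for 0.7807 to horizon, guard not reached → x = (0.2899)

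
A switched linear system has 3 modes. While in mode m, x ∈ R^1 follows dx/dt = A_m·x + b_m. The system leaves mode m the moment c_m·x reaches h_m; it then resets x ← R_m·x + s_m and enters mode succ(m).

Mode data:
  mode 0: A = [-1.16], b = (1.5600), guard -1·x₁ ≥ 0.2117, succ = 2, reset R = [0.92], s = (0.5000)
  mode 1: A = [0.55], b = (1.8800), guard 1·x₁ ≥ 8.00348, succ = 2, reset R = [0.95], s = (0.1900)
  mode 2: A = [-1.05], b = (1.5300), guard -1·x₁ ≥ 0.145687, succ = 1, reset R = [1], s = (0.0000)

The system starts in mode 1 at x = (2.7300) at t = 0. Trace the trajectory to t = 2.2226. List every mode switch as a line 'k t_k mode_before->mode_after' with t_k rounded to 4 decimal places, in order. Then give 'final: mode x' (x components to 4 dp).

1 1.1261 1->2
final: 2 3.4607

Mode 1: guard c·x = 8.0035 hit at Δt = 1.1261 (t = 1.1261), x⁻ = (8.0035) → reset → x⁺ = (7.7933), jump to mode 2
Mode 2: flow for 1.0965 to horizon, guard not reached → x = (3.4607)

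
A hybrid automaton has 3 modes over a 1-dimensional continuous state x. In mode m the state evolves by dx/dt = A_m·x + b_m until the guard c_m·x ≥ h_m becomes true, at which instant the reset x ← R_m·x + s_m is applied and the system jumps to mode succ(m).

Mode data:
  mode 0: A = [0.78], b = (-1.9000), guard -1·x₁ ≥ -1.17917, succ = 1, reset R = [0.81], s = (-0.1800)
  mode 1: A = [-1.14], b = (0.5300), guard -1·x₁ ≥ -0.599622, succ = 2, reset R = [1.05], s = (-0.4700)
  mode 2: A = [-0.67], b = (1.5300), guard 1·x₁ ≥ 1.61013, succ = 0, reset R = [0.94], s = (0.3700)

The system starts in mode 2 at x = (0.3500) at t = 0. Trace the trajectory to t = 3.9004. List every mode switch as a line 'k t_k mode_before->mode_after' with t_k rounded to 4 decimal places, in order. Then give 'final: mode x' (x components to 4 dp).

1 1.5742 2->0
2 2.6281 0->1
3 3.3598 1->2
final: 2 0.8050

Mode 2: guard c·x = 1.6101 hit at Δt = 1.5742 (t = 1.5742), x⁻ = (1.6101) → reset → x⁺ = (1.8835), jump to mode 0
Mode 0: guard c·x = -1.1792 hit at Δt = 1.0539 (t = 2.6281), x⁻ = (1.1792) → reset → x⁺ = (0.7751), jump to mode 1
Mode 1: guard c·x = -0.5996 hit at Δt = 0.7317 (t = 3.3598), x⁻ = (0.5996) → reset → x⁺ = (0.1596), jump to mode 2
Mode 2: flow for 0.5406 to horizon, guard not reached → x = (0.8050)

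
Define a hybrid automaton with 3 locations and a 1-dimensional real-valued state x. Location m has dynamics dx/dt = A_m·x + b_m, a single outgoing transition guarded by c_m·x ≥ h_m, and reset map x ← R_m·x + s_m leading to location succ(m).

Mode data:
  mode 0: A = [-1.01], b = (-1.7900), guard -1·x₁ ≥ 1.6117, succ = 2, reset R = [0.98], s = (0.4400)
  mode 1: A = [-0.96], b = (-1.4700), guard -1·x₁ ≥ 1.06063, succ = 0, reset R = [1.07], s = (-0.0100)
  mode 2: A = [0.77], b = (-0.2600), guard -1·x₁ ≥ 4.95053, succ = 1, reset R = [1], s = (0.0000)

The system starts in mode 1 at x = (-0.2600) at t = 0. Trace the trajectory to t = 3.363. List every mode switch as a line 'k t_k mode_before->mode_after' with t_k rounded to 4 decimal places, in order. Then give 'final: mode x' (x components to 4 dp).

Mode 1: guard c·x = 1.0606 hit at Δt = 1.0351 (t = 1.0351), x⁻ = (-1.0606) → reset → x⁺ = (-1.1449), jump to mode 0
Mode 0: guard c·x = 1.6117 hit at Δt = 1.3493 (t = 2.3844), x⁻ = (-1.6117) → reset → x⁺ = (-1.1395), jump to mode 2
Mode 2: flow for 0.9786 to horizon, guard not reached → x = (-2.8004)

1 1.0351 1->0
2 2.3844 0->2
final: 2 -2.8004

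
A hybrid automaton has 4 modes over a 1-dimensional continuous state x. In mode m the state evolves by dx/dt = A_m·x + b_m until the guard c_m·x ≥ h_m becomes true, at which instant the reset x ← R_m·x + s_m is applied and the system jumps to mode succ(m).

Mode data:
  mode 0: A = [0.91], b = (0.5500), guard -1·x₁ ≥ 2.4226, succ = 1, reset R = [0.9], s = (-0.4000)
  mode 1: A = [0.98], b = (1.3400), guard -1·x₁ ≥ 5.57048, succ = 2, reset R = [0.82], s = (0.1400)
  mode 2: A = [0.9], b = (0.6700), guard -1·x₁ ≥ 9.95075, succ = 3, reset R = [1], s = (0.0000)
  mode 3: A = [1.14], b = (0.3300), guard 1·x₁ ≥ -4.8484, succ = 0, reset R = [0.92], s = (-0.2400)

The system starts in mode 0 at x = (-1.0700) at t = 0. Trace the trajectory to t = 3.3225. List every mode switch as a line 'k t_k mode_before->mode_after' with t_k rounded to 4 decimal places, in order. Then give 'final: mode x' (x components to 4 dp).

Mode 0: guard c·x = 2.4226 hit at Δt = 1.4970 (t = 1.4970), x⁻ = (-2.4226) → reset → x⁺ = (-2.5803), jump to mode 1
Mode 1: guard c·x = 5.5705 hit at Δt = 1.2681 (t = 2.7651), x⁻ = (-5.5705) → reset → x⁺ = (-4.4278), jump to mode 2
Mode 2: flow for 0.5574 to horizon, guard not reached → x = (-6.8274)

1 1.4970 0->1
2 2.7651 1->2
final: 2 -6.8274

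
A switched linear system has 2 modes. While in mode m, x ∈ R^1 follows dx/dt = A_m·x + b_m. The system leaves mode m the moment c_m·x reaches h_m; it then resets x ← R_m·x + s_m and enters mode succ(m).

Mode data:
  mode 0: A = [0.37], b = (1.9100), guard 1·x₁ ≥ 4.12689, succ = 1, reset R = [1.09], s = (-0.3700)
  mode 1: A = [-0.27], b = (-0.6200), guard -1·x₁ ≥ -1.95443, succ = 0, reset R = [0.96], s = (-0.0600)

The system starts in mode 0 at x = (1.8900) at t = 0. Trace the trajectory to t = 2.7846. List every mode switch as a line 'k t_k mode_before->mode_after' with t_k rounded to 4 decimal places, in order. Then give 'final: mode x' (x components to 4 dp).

Mode 0: guard c·x = 4.1269 hit at Δt = 0.7446 (t = 0.7446), x⁻ = (4.1269) → reset → x⁺ = (4.1283), jump to mode 1
Mode 1: guard c·x = -1.9544 hit at Δt = 1.5298 (t = 2.2744), x⁻ = (1.9544) → reset → x⁺ = (1.8163), jump to mode 0
Mode 0: flow for 0.5102 to horizon, guard not reached → x = (3.2661)

1 0.7446 0->1
2 2.2744 1->0
final: 0 3.2661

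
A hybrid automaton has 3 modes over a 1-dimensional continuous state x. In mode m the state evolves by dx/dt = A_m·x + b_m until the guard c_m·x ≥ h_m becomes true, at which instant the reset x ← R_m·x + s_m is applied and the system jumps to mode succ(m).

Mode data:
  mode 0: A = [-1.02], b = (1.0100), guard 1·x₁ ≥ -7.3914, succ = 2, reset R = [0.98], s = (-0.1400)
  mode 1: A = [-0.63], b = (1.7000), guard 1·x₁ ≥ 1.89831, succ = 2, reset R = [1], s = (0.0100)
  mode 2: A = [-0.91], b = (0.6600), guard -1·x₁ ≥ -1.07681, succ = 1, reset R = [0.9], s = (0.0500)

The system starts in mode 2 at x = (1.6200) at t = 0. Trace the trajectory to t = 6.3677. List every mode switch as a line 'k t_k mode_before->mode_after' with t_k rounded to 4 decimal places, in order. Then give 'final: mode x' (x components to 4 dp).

Mode 2: guard c·x = -1.0768 hit at Δt = 1.0266 (t = 1.0266), x⁻ = (1.0768) → reset → x⁺ = (1.0191), jump to mode 1
Mode 1: guard c·x = 1.8983 hit at Δt = 1.1768 (t = 2.2034), x⁻ = (1.8983) → reset → x⁺ = (1.9083), jump to mode 2
Mode 2: guard c·x = -1.0768 hit at Δt = 1.3335 (t = 3.5369), x⁻ = (1.0768) → reset → x⁺ = (1.0191), jump to mode 1
Mode 1: guard c·x = 1.8983 hit at Δt = 1.1768 (t = 4.7137), x⁻ = (1.8983) → reset → x⁺ = (1.9083), jump to mode 2
Mode 2: guard c·x = -1.0768 hit at Δt = 1.3335 (t = 6.0473), x⁻ = (1.0768) → reset → x⁺ = (1.0191), jump to mode 1
Mode 1: flow for 0.3204 to horizon, guard not reached → x = (1.3261)

1 1.0266 2->1
2 2.2034 1->2
3 3.5369 2->1
4 4.7137 1->2
5 6.0473 2->1
final: 1 1.3261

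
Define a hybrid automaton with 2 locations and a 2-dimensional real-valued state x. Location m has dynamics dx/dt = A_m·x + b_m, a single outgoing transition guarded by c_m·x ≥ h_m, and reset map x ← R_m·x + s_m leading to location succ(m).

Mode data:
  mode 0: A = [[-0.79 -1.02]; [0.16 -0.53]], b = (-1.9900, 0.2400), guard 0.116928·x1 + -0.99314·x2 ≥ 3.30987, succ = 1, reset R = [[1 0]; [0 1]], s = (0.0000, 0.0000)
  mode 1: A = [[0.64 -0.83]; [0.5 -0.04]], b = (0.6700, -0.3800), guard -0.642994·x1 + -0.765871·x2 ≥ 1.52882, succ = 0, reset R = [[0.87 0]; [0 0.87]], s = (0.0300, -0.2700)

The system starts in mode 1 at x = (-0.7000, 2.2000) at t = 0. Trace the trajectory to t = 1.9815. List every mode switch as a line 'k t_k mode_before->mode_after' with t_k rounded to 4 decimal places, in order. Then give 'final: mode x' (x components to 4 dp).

Mode 1: guard c·x = 1.5288 hit at Δt = 1.3140 (t = 1.3140), x⁻ = (-2.9013, 0.4396) → reset → x⁺ = (-2.4941, 0.1125), jump to mode 0
Mode 0: flow for 0.6675 to horizon, guard not reached → x = (-2.5260, -0.0127)

1 1.3140 1->0
final: 0 -2.5260 -0.0127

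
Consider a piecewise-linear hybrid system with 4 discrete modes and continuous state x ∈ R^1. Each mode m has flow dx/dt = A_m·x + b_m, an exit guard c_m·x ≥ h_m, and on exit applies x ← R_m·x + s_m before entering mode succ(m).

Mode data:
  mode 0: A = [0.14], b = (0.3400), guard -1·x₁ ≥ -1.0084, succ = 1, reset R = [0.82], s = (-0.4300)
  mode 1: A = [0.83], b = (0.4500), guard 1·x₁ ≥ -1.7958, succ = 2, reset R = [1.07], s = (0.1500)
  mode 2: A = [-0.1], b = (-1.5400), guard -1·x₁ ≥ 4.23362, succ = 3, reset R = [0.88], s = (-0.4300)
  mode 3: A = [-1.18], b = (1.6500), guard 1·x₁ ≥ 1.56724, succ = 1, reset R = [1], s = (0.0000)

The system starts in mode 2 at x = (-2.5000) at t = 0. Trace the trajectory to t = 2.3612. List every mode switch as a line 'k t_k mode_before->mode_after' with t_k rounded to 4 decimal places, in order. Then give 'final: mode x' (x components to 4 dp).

Mode 2: guard c·x = 4.2336 hit at Δt = 1.4432 (t = 1.4432), x⁻ = (-4.2336) → reset → x⁺ = (-4.1556), jump to mode 3
Mode 3: flow for 0.9180 to horizon, guard not reached → x = (-0.4817)

1 1.4432 2->3
final: 3 -0.4817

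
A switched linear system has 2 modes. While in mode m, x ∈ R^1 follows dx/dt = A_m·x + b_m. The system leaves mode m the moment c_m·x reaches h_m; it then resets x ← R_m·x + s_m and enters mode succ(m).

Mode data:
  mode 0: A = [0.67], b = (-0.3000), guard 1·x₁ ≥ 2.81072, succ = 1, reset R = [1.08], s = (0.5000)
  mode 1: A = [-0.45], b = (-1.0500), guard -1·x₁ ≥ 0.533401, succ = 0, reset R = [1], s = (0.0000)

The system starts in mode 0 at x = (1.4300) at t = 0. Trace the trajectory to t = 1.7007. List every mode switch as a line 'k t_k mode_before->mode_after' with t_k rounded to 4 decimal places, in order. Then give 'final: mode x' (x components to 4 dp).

1 1.3102 0->1
final: 1 2.5898

Mode 0: guard c·x = 2.8107 hit at Δt = 1.3102 (t = 1.3102), x⁻ = (2.8107) → reset → x⁺ = (3.5356), jump to mode 1
Mode 1: flow for 0.3905 to horizon, guard not reached → x = (2.5898)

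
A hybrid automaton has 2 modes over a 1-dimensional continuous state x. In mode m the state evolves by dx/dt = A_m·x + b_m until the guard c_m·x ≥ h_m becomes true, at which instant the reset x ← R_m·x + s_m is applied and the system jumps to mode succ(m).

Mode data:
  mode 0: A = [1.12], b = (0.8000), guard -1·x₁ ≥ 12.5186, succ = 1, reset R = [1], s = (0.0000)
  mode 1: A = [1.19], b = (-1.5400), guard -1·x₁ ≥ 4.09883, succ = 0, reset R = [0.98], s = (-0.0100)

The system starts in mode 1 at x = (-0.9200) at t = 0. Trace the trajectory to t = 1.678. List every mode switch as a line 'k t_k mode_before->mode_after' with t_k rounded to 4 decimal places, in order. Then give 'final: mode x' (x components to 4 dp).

Mode 1: guard c·x = 4.0988 hit at Δt = 0.7481 (t = 0.7481), x⁻ = (-4.0988) → reset → x⁺ = (-4.0269), jump to mode 0
Mode 0: flow for 0.9299 to horizon, guard not reached → x = (-10.1002)

1 0.7481 1->0
final: 0 -10.1002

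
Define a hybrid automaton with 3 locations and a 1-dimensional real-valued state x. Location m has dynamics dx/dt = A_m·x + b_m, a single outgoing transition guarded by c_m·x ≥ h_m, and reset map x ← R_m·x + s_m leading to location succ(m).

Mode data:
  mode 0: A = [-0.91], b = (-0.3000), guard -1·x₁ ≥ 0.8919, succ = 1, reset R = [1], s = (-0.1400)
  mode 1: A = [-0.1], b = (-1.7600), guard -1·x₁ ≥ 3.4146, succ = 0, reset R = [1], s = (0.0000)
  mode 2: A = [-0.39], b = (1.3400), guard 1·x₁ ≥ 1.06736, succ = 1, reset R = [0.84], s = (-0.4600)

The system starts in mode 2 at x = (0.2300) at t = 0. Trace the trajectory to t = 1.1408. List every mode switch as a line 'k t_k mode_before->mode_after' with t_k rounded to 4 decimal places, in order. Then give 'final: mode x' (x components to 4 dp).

1 0.7762 2->1
final: 1 -0.2092

Mode 2: guard c·x = 1.0674 hit at Δt = 0.7762 (t = 0.7762), x⁻ = (1.0674) → reset → x⁺ = (0.4366), jump to mode 1
Mode 1: flow for 0.3646 to horizon, guard not reached → x = (-0.2092)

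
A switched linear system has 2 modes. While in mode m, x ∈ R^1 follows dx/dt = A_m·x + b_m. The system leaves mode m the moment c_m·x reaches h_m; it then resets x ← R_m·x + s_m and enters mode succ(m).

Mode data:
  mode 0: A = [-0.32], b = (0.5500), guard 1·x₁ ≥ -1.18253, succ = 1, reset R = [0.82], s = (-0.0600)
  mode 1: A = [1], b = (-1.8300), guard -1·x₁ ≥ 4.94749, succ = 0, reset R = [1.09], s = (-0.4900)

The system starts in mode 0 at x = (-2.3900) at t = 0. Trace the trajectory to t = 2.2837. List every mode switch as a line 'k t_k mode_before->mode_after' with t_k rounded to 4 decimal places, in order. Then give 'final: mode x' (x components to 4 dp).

Mode 0: guard c·x = -1.1825 hit at Δt = 1.0874 (t = 1.0874), x⁻ = (-1.1825) → reset → x⁺ = (-1.0297), jump to mode 1
Mode 1: guard c·x = 4.9475 hit at Δt = 0.8629 (t = 1.9503), x⁻ = (-4.9475) → reset → x⁺ = (-5.8828), jump to mode 0
Mode 0: flow for 0.3334 to horizon, guard not reached → x = (-5.1135)

1 1.0874 0->1
2 1.9503 1->0
final: 0 -5.1135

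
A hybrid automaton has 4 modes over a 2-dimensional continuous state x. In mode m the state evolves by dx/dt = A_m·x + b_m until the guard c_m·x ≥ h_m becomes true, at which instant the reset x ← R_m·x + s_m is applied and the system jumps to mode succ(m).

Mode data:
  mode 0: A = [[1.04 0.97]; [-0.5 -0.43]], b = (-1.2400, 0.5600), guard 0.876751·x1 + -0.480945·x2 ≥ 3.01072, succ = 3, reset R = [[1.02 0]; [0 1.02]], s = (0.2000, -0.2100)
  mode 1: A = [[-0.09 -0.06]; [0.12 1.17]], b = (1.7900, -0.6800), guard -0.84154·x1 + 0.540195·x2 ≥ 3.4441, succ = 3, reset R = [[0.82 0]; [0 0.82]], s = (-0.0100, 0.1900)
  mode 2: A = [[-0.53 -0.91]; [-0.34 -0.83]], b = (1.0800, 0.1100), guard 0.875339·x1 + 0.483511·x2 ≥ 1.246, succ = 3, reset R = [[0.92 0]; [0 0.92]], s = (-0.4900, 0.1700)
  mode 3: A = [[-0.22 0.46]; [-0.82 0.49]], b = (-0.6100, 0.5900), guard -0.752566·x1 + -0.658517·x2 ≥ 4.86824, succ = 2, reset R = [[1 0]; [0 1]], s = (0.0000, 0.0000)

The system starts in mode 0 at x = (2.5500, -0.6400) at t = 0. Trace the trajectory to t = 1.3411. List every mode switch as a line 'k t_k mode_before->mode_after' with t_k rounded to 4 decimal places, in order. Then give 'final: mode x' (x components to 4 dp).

1 0.4595 0->3
final: 3 1.3455 -3.1942

Mode 0: guard c·x = 3.0107 hit at Δt = 0.4595 (t = 0.4595), x⁻ = (2.9590, -0.8658) → reset → x⁺ = (3.2182, -1.0931), jump to mode 3
Mode 3: flow for 0.8816 to horizon, guard not reached → x = (1.3455, -3.1942)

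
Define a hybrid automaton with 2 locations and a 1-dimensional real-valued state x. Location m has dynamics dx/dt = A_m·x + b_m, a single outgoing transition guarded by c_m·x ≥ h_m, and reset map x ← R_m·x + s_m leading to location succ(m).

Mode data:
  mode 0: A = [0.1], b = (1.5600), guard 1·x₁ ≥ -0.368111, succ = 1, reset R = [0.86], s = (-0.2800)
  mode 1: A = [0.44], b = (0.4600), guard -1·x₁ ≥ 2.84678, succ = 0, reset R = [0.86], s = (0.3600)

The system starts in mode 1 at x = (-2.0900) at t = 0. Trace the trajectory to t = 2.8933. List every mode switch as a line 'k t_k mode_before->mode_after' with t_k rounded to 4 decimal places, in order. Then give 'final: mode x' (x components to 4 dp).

1 1.2385 1->0
2 2.4368 0->1
final: 1 -0.4967

Mode 1: guard c·x = 2.8468 hit at Δt = 1.2385 (t = 1.2385), x⁻ = (-2.8468) → reset → x⁺ = (-2.0882), jump to mode 0
Mode 0: guard c·x = -0.3681 hit at Δt = 1.1983 (t = 2.4368), x⁻ = (-0.3681) → reset → x⁺ = (-0.5966), jump to mode 1
Mode 1: flow for 0.4565 to horizon, guard not reached → x = (-0.4967)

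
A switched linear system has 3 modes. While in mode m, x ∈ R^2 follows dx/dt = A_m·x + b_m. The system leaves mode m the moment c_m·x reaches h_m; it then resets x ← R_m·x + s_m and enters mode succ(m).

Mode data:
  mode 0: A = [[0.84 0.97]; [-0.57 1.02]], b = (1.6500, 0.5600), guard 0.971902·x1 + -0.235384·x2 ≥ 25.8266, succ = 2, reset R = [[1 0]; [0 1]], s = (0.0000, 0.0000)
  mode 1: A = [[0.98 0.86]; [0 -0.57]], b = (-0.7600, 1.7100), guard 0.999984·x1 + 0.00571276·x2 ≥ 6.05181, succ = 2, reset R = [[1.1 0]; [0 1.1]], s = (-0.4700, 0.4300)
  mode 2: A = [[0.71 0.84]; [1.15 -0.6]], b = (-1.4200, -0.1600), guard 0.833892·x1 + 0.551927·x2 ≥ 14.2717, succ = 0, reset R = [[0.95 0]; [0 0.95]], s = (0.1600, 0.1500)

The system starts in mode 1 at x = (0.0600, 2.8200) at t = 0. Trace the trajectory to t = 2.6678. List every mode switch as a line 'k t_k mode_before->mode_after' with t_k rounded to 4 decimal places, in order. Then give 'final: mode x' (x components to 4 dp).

Mode 1: guard c·x = 6.0518 hit at Δt = 1.4930 (t = 1.4930), x⁻ = (6.0352, 2.9231) → reset → x⁺ = (6.1687, 3.6455), jump to mode 2
Mode 2: guard c·x = 14.2717 hit at Δt = 0.6235 (t = 2.1165), x⁻ = (11.9967, 7.7325) → reset → x⁺ = (11.5569, 7.4958), jump to mode 0
Mode 0: flow for 0.5513 to horizon, guard not reached → x = (24.5364, 6.4023)

1 1.4930 1->2
2 2.1165 2->0
final: 0 24.5364 6.4023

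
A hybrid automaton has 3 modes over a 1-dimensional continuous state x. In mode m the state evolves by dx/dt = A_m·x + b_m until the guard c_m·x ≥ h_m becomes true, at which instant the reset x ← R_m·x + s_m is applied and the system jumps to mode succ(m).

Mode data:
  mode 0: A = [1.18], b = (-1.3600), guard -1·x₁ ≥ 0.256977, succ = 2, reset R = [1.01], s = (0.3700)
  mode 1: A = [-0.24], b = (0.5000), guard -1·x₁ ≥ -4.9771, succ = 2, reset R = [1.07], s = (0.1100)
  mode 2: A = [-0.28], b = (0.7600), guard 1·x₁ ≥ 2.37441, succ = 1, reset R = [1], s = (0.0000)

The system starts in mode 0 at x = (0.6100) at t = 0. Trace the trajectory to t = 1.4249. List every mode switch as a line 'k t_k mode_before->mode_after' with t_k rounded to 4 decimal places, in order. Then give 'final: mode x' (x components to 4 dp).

Mode 0: guard c·x = 0.2570 hit at Δt = 0.8091 (t = 0.8091), x⁻ = (-0.2570) → reset → x⁺ = (0.1105), jump to mode 2
Mode 2: flow for 0.6158 to horizon, guard not reached → x = (0.5228)

1 0.8091 0->2
final: 2 0.5228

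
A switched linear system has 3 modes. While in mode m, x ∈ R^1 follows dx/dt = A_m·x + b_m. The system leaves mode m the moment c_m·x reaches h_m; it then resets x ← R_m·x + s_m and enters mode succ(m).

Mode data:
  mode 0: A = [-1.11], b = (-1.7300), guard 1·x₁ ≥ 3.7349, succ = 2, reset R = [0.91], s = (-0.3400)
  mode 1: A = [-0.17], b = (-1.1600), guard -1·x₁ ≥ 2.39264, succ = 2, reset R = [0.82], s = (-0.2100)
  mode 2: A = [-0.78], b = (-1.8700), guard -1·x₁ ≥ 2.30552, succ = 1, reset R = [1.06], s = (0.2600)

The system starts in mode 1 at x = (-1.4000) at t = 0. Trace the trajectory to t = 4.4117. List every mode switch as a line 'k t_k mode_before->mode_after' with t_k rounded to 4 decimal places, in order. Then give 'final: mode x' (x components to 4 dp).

Mode 1: guard c·x = 2.3926 hit at Δt = 1.1891 (t = 1.1891), x⁻ = (-2.3926) → reset → x⁺ = (-2.1720), jump to mode 2
Mode 2: guard c·x = 2.3055 hit at Δt = 1.1504 (t = 2.3395), x⁻ = (-2.3055) → reset → x⁺ = (-2.1839), jump to mode 1
Mode 1: guard c·x = 2.3926 hit at Δt = 0.2709 (t = 2.6104), x⁻ = (-2.3926) → reset → x⁺ = (-2.1720), jump to mode 2
Mode 2: guard c·x = 2.3055 hit at Δt = 1.1504 (t = 3.7608), x⁻ = (-2.3055) → reset → x⁺ = (-2.1839), jump to mode 1
Mode 1: guard c·x = 2.3926 hit at Δt = 0.2709 (t = 4.0316), x⁻ = (-2.3926) → reset → x⁺ = (-2.1720), jump to mode 2
Mode 2: flow for 0.3801 to horizon, guard not reached → x = (-2.2298)

1 1.1891 1->2
2 2.3395 2->1
3 2.6104 1->2
4 3.7608 2->1
5 4.0316 1->2
final: 2 -2.2298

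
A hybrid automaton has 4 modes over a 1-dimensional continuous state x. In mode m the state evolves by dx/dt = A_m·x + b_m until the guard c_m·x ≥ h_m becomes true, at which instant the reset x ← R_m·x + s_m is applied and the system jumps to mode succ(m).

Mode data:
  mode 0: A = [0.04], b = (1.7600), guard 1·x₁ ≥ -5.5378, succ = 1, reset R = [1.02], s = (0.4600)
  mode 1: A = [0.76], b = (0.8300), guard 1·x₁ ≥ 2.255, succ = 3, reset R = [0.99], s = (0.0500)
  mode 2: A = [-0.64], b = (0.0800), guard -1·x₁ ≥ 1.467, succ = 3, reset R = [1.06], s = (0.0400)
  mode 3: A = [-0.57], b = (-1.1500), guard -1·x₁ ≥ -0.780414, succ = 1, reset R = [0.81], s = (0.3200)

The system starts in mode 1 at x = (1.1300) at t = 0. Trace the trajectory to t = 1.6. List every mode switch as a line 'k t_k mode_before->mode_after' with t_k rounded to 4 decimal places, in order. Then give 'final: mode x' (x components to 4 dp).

1 0.5390 1->3
2 1.2929 3->1
final: 1 1.4895

Mode 1: guard c·x = 2.2550 hit at Δt = 0.5390 (t = 0.5390), x⁻ = (2.2550) → reset → x⁺ = (2.2824), jump to mode 3
Mode 3: guard c·x = -0.7804 hit at Δt = 0.7539 (t = 1.2929), x⁻ = (0.7804) → reset → x⁺ = (0.9521), jump to mode 1
Mode 1: flow for 0.3071 to horizon, guard not reached → x = (1.4895)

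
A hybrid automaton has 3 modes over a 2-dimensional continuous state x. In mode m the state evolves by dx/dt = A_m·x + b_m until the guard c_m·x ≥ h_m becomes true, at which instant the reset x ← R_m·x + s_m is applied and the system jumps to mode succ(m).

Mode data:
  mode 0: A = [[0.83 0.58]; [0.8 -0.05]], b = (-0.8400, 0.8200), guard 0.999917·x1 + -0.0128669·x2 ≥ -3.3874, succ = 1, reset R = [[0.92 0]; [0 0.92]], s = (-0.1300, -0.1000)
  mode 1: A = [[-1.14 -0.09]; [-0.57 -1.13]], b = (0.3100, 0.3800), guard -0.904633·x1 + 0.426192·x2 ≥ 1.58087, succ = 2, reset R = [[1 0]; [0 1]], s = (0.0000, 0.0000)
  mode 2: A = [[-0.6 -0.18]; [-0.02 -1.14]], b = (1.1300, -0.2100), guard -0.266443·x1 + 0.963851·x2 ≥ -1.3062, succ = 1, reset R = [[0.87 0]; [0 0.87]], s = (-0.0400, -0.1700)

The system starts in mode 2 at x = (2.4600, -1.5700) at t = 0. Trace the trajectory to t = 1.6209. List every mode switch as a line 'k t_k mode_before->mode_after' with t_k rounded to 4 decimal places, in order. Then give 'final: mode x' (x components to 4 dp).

1 0.9032 2->1
final: 1 1.0651 -0.5571

Mode 2: guard c·x = -1.3062 hit at Δt = 0.9032 (t = 0.9032), x⁻ = (2.3477, -0.7062) → reset → x⁺ = (2.0025, -0.7844), jump to mode 1
Mode 1: flow for 0.7177 to horizon, guard not reached → x = (1.0651, -0.5571)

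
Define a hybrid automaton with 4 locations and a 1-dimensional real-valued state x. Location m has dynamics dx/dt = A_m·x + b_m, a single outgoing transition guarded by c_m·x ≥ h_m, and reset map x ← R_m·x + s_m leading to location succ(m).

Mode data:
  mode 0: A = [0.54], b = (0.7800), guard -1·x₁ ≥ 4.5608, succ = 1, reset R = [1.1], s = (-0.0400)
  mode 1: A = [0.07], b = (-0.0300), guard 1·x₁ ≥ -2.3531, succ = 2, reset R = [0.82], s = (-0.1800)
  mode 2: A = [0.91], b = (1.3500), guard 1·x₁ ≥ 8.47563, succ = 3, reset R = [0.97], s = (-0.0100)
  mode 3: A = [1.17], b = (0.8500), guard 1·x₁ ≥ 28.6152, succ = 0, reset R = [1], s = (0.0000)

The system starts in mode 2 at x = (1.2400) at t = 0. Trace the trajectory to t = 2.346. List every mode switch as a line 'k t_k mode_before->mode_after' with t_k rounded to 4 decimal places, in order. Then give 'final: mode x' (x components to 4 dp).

Mode 2: guard c·x = 8.4756 hit at Δt = 1.4248 (t = 1.4248), x⁻ = (8.4756) → reset → x⁺ = (8.2114), jump to mode 3
Mode 3: flow for 0.9212 to horizon, guard not reached → x = (25.5349)

1 1.4248 2->3
final: 3 25.5349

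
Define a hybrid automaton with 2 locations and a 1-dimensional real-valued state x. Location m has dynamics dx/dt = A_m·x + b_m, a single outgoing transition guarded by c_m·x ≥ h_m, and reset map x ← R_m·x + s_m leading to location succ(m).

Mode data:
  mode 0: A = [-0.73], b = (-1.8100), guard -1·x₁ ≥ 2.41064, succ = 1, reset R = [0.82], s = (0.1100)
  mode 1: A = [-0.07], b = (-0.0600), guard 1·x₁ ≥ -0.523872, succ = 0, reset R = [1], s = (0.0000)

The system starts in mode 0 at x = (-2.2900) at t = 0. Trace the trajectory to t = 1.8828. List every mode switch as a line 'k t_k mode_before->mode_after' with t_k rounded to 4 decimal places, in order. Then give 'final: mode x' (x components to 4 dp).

1 1.3873 0->1
final: 1 -1.8323

Mode 0: guard c·x = 2.4106 hit at Δt = 1.3873 (t = 1.3873), x⁻ = (-2.4106) → reset → x⁺ = (-1.8667), jump to mode 1
Mode 1: flow for 0.4955 to horizon, guard not reached → x = (-1.8323)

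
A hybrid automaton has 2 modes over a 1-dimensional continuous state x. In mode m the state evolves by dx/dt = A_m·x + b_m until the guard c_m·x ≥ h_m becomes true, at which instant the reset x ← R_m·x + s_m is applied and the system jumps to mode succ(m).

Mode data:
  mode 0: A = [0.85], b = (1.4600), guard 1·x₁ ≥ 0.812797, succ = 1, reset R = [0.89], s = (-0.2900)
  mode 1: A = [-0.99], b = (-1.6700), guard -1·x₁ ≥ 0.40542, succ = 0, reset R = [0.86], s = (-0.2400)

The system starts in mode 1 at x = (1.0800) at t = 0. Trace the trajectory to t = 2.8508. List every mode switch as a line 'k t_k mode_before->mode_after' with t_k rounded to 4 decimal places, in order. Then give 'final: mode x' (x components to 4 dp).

1 0.7775 1->0
2 1.7270 0->1
3 2.2356 1->0
final: 0 0.1868

Mode 1: guard c·x = 0.4054 hit at Δt = 0.7775 (t = 0.7775), x⁻ = (-0.4054) → reset → x⁺ = (-0.5887), jump to mode 0
Mode 0: guard c·x = 0.8128 hit at Δt = 0.9495 (t = 1.7270), x⁻ = (0.8128) → reset → x⁺ = (0.4334), jump to mode 1
Mode 1: guard c·x = 0.4054 hit at Δt = 0.5086 (t = 2.2356), x⁻ = (-0.4054) → reset → x⁺ = (-0.5887), jump to mode 0
Mode 0: flow for 0.6152 to horizon, guard not reached → x = (0.1868)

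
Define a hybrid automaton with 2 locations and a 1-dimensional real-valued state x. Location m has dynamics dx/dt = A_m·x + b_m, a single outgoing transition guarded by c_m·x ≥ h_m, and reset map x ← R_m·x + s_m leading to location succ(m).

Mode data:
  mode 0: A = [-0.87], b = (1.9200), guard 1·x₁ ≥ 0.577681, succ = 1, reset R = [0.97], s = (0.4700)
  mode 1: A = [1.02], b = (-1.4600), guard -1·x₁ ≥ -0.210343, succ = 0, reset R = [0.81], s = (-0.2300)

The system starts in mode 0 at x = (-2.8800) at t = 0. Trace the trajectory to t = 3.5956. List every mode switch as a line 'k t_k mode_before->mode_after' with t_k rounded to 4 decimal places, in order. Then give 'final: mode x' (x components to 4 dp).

Mode 0: guard c·x = 0.5777 hit at Δt = 1.3087 (t = 1.3087), x⁻ = (0.5777) → reset → x⁺ = (1.0304), jump to mode 1
Mode 1: guard c·x = -0.2103 hit at Δt = 1.0916 (t = 2.4003), x⁻ = (0.2103) → reset → x⁺ = (-0.0596), jump to mode 0
Mode 0: guard c·x = 0.5777 hit at Δt = 0.3795 (t = 2.7798), x⁻ = (0.5777) → reset → x⁺ = (1.0304), jump to mode 1
Mode 1: flow for 0.8158 to horizon, guard not reached → x = (0.5097)

1 1.3087 0->1
2 2.4003 1->0
3 2.7798 0->1
final: 1 0.5097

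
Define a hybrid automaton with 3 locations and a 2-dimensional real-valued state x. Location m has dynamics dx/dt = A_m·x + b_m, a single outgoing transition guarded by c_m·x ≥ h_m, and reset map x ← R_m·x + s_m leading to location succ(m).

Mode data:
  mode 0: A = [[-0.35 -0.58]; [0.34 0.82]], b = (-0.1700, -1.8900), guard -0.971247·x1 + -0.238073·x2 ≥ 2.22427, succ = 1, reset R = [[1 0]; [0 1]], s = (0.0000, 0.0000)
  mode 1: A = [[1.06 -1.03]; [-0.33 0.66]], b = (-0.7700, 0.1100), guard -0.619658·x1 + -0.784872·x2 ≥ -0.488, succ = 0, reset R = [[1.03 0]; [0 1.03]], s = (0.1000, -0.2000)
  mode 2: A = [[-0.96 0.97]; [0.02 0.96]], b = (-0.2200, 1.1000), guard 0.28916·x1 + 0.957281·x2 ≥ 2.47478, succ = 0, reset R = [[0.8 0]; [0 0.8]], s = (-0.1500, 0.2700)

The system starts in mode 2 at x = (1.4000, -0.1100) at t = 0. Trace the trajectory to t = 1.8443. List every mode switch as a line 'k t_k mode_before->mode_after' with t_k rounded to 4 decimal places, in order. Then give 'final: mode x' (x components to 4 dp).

Mode 2: guard c·x = 2.4748 hit at Δt = 1.2300 (t = 1.2300), x⁻ = (1.0293, 2.2743) → reset → x⁺ = (0.6734, 2.0895), jump to mode 0
Mode 0: flow for 0.6143 to horizon, guard not reached → x = (-0.2144, 2.0159)

1 1.2300 2->0
final: 0 -0.2144 2.0159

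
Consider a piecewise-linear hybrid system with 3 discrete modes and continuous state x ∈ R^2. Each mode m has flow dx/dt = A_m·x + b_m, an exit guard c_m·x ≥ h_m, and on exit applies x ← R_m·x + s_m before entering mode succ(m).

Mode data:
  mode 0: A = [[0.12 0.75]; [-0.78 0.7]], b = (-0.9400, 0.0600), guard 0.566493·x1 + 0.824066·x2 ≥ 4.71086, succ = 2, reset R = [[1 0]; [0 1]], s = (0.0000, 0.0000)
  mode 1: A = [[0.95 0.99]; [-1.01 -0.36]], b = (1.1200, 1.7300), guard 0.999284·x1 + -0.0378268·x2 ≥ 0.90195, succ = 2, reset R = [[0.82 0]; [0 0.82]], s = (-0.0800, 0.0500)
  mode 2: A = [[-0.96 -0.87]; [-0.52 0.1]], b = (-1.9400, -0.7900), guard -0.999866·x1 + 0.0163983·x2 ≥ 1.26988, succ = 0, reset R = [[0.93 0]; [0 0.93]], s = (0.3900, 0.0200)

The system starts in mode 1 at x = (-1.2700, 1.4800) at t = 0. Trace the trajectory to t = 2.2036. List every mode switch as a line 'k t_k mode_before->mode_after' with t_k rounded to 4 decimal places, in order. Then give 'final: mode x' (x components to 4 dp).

Mode 1: guard c·x = 0.9020 hit at Δt = 0.7740 (t = 0.7740), x⁻ = (0.9967, 2.4854) → reset → x⁺ = (0.7373, 2.0880), jump to mode 2
Mode 2: guard c·x = 1.2699 hit at Δt = 0.6063 (t = 1.3803), x⁻ = (-1.2399, 1.8376) → reset → x⁺ = (-0.7631, 1.7289), jump to mode 0
Mode 0: flow for 0.8233 to horizon, guard not reached → x = (0.0274, 3.5837)

1 0.7740 1->2
2 1.3803 2->0
final: 0 0.0274 3.5837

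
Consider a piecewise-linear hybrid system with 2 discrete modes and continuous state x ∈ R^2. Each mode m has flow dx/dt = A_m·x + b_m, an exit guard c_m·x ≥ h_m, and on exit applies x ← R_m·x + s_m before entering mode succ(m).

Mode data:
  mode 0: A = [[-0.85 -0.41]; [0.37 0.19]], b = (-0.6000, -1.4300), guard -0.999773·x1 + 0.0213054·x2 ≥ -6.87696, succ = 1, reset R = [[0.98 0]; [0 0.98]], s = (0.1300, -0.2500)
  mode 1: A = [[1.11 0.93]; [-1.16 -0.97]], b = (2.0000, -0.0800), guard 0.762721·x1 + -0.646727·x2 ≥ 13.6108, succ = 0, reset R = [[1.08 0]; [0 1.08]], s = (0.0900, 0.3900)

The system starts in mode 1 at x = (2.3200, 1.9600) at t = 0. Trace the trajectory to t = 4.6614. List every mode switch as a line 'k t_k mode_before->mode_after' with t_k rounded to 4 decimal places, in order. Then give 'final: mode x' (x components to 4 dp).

Mode 1: guard c·x = 13.6108 hit at Δt = 1.2460 (t = 1.2460), x⁻ = (12.5565, -6.2371) → reset → x⁺ = (13.6510, -6.3461), jump to mode 0
Mode 0: guard c·x = -6.8770 hit at Δt = 1.0422 (t = 2.2882), x⁻ = (6.7681, -5.1794) → reset → x⁺ = (6.7628, -5.3258), jump to mode 1
Mode 1: guard c·x = 13.6108 hit at Δt = 0.7527 (t = 3.0409), x⁻ = (10.9202, -8.1669) → reset → x⁺ = (11.8838, -8.4302), jump to mode 0
Mode 0: guard c·x = -6.8770 hit at Δt = 1.0640 (t = 4.1049), x⁻ = (6.7064, -8.0752) → reset → x⁺ = (6.7023, -8.1637), jump to mode 1
Mode 1: flow for 0.5565 to horizon, guard not reached → x = (8.0655, -8.4785)

1 1.2460 1->0
2 2.2882 0->1
3 3.0409 1->0
4 4.1049 0->1
final: 1 8.0655 -8.4785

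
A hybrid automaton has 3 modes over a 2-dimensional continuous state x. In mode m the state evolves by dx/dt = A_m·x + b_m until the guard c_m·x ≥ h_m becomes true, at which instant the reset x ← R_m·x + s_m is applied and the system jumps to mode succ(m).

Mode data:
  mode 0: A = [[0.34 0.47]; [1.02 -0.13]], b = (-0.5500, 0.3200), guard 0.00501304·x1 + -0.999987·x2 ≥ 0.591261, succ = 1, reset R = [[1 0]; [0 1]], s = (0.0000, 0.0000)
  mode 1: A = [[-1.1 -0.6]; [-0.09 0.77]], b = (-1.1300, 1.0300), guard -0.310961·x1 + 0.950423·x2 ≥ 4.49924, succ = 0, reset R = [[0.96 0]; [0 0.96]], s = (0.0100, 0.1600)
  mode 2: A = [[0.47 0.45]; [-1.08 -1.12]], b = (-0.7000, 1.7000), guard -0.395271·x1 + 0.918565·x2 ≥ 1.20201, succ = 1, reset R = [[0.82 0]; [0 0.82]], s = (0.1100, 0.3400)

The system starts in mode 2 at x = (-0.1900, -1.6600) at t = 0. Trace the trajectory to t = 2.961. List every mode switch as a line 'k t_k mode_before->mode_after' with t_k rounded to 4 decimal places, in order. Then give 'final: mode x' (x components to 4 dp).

1 0.8550 2->1
2 1.9111 1->0
final: 0 -1.4899 2.2639

Mode 2: guard c·x = 1.2020 hit at Δt = 0.8550 (t = 0.8550), x⁻ = (-1.2108, 0.7875) → reset → x⁺ = (-0.8829, 0.9858), jump to mode 1
Mode 1: guard c·x = 4.4992 hit at Δt = 1.0561 (t = 1.9111), x⁻ = (-1.9631, 4.0917) → reset → x⁺ = (-1.8745, 4.0880), jump to mode 0
Mode 0: flow for 1.0499 to horizon, guard not reached → x = (-1.4899, 2.2639)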